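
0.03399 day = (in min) 48.95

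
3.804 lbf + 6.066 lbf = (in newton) 43.9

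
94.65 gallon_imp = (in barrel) 2.706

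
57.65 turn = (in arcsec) 7.471e+07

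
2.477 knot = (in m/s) 1.274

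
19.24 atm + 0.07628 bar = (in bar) 19.57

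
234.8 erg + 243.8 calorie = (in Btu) 0.9668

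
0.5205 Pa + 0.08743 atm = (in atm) 0.08744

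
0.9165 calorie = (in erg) 3.835e+07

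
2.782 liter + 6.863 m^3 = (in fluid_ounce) 2.322e+05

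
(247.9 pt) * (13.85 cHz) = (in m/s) 0.01211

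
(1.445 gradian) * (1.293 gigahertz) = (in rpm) 2.803e+08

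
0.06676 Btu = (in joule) 70.44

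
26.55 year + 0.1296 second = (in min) 1.395e+07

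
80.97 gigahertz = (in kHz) 8.097e+07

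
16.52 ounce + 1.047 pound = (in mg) 9.432e+05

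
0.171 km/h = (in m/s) 0.0475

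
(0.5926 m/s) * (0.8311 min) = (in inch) 1163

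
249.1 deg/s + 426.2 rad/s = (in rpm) 4111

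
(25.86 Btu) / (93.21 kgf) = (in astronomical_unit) 1.995e-10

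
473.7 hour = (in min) 2.842e+04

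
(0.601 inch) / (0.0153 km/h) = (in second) 3.592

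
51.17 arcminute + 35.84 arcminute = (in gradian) 1.611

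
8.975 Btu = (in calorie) 2263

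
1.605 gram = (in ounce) 0.05661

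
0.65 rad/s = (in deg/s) 37.24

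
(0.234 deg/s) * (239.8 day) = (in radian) 8.462e+04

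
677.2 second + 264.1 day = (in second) 2.282e+07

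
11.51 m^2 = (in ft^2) 123.9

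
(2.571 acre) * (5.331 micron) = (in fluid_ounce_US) 1876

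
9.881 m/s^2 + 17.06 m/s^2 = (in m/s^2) 26.94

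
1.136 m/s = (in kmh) 4.09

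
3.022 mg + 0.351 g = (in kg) 0.000354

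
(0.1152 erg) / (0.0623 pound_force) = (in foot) 1.364e-07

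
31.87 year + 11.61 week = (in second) 1.012e+09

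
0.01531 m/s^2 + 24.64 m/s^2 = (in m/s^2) 24.66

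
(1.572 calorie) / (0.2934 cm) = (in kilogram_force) 228.6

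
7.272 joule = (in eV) 4.539e+19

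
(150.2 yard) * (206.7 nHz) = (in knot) 5.518e-05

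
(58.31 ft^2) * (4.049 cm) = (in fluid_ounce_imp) 7720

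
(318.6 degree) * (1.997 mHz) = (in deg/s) 0.6362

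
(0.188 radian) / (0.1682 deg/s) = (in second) 64.04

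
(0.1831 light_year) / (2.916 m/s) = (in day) 6.876e+09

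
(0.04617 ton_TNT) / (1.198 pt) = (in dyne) 4.571e+16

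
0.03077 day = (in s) 2659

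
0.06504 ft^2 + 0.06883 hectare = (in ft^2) 7409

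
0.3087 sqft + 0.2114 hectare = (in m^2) 2114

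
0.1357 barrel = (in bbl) 0.1357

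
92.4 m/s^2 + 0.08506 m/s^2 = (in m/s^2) 92.49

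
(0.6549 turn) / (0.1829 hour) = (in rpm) 0.05968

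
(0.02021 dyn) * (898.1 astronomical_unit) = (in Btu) 2.574e+04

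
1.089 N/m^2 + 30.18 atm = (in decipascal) 3.058e+07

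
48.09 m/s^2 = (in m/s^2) 48.09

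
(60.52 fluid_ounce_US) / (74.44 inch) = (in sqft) 0.01019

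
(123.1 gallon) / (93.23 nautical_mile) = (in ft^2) 2.905e-05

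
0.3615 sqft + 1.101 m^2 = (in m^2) 1.135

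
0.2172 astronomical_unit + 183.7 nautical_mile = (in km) 3.249e+07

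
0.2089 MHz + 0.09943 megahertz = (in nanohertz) 3.083e+14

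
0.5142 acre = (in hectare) 0.2081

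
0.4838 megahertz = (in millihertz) 4.838e+08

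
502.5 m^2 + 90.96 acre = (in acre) 91.08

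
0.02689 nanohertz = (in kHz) 2.689e-14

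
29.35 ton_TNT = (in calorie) 2.935e+10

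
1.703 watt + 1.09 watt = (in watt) 2.793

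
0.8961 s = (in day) 1.037e-05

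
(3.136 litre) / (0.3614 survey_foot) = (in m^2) 0.02847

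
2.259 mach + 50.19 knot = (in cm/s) 7.95e+04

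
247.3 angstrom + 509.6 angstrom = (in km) 7.569e-11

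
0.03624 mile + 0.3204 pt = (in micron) 5.832e+07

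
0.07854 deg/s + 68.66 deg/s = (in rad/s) 1.2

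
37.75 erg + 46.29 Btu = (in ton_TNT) 1.167e-05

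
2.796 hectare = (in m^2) 2.796e+04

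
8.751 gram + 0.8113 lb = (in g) 376.8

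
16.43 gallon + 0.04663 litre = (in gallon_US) 16.44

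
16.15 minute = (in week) 0.001602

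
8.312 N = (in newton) 8.312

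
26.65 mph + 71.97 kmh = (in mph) 71.37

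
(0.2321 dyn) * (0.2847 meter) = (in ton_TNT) 1.579e-16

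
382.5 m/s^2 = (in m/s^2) 382.5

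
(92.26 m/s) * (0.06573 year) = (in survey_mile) 1.188e+05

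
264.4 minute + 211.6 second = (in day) 0.1861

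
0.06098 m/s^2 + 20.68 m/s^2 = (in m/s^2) 20.74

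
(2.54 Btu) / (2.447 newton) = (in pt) 3.104e+06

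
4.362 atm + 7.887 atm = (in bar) 12.41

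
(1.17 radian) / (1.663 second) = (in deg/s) 40.31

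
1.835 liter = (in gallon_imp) 0.4036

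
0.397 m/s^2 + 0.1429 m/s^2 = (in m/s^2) 0.5399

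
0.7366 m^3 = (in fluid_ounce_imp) 2.592e+04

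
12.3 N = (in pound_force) 2.765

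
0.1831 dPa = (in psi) 2.656e-06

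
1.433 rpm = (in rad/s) 0.1501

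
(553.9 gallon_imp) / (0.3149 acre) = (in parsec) 6.404e-20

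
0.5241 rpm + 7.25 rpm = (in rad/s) 0.8141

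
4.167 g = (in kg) 0.004167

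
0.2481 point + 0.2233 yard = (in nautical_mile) 0.0001103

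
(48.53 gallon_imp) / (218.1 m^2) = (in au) 6.762e-15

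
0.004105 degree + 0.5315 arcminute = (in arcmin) 0.7778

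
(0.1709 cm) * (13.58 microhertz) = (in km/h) 8.355e-08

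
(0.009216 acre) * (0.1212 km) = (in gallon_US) 1.194e+06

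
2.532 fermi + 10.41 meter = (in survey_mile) 0.006468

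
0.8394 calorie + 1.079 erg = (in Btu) 0.003329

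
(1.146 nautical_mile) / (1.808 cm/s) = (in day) 1.359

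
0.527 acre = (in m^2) 2133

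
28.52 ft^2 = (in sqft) 28.52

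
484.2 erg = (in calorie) 1.157e-05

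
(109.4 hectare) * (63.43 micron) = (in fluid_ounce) 2.346e+06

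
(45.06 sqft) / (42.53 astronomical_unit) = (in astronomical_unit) 4.398e-24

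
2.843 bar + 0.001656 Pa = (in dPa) 2.843e+06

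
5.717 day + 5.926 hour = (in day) 5.964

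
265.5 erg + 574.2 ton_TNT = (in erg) 2.402e+19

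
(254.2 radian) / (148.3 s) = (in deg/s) 98.21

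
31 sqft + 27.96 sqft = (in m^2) 5.478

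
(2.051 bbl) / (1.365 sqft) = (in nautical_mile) 0.001388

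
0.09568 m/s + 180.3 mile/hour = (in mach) 0.237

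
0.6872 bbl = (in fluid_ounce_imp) 3845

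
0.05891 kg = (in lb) 0.1299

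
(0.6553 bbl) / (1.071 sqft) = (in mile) 0.0006506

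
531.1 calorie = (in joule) 2222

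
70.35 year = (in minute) 3.698e+07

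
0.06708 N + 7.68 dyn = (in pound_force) 0.0151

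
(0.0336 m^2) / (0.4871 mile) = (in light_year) 4.531e-21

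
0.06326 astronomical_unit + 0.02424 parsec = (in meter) 7.48e+14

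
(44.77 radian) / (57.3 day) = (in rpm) 8.636e-05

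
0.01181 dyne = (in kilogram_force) 1.204e-08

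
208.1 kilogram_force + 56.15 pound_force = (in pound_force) 514.9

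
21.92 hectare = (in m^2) 2.192e+05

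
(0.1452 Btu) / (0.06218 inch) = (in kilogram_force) 9891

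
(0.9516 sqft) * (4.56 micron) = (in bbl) 2.536e-06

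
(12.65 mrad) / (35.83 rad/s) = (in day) 4.086e-09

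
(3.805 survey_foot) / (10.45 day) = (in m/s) 1.285e-06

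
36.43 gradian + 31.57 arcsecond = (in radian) 0.5724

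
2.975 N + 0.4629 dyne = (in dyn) 2.975e+05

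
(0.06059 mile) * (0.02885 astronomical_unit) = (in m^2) 4.208e+11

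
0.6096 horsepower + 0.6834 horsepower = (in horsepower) 1.293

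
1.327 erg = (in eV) 8.282e+11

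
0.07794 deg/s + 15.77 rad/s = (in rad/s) 15.77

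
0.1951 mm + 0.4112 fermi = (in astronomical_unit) 1.304e-15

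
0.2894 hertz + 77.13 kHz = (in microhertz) 7.713e+10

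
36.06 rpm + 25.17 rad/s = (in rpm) 276.4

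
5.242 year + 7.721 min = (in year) 5.242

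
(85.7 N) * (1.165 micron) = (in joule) 9.984e-05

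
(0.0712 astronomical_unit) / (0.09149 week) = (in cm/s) 1.925e+07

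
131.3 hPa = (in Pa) 1.313e+04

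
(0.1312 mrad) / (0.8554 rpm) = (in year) 4.644e-11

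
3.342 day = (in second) 2.887e+05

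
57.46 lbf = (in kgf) 26.06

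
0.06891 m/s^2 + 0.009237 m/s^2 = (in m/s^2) 0.07815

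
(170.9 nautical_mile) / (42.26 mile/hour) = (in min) 279.2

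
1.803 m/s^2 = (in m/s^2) 1.803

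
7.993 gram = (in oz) 0.2819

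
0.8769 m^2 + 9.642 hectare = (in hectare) 9.642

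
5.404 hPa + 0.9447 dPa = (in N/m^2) 540.5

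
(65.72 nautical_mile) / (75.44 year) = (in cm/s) 0.005116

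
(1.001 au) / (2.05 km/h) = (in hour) 7.305e+07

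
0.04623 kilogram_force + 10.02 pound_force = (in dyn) 4.502e+06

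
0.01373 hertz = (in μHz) 1.373e+04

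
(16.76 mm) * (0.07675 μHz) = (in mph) 2.877e-09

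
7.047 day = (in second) 6.089e+05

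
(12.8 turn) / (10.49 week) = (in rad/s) 1.268e-05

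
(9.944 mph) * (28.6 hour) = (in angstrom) 4.577e+15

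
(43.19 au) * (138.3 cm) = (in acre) 2.208e+09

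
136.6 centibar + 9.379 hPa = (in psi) 19.95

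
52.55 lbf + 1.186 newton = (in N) 234.9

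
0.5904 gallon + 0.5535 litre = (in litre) 2.788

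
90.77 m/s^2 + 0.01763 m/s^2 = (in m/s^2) 90.79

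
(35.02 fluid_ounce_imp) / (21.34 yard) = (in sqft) 0.0005489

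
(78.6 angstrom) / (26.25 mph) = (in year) 2.124e-17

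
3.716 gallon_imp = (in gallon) 4.463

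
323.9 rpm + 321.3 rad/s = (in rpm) 3392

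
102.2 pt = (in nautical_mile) 1.947e-05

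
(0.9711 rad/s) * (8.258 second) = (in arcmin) 2.757e+04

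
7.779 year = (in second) 2.453e+08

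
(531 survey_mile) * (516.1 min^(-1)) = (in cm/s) 7.351e+08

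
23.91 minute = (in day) 0.0166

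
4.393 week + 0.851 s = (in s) 2.657e+06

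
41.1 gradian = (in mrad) 645.6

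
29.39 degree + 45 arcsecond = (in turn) 0.08167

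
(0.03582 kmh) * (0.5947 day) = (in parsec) 1.657e-14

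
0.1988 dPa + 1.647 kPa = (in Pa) 1647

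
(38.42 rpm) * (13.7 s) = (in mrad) 5.512e+04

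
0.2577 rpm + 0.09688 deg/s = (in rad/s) 0.02868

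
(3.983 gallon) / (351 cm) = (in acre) 1.061e-06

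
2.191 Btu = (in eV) 1.443e+22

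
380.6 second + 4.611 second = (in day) 0.004458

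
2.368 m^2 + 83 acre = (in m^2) 3.359e+05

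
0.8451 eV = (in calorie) 3.236e-20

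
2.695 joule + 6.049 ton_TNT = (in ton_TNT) 6.049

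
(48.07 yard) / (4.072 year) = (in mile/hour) 7.657e-07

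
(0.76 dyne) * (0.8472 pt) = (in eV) 1.418e+10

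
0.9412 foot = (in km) 0.0002869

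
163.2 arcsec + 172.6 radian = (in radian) 172.6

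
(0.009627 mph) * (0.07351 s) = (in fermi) 3.164e+11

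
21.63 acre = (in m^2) 8.753e+04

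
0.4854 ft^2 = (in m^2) 0.0451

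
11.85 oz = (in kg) 0.3359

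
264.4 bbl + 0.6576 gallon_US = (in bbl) 264.4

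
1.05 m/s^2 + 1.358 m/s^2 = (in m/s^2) 2.408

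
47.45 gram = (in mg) 4.745e+04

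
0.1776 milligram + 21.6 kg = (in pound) 47.62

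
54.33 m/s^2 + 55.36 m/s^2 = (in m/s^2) 109.7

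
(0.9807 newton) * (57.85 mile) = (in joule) 9.13e+04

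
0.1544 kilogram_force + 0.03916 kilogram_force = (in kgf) 0.1936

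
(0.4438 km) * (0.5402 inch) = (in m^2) 6.089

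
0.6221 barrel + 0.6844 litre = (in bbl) 0.6264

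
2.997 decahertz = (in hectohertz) 0.2997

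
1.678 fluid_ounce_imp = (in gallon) 0.01259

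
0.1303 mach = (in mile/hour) 99.25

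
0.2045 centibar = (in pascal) 204.5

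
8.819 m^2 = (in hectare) 0.0008819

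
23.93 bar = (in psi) 347.1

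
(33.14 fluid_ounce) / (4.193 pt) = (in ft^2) 7.132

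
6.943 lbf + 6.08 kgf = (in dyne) 9.051e+06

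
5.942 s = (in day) 6.877e-05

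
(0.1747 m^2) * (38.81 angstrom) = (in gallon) 1.791e-07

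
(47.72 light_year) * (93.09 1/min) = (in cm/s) 7.004e+19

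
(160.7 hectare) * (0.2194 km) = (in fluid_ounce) 1.192e+13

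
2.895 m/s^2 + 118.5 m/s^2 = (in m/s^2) 121.4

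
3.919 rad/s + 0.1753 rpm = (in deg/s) 225.6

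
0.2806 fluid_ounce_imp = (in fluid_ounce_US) 0.2696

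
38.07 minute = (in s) 2284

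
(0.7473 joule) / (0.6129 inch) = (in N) 48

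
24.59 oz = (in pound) 1.537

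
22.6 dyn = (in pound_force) 5.081e-05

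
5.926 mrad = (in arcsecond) 1222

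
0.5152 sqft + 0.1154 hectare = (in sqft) 1.242e+04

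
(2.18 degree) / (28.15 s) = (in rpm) 0.01291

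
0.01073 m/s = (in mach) 3.151e-05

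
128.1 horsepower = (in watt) 9.552e+04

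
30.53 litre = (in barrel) 0.192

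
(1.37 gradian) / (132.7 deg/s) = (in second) 0.009292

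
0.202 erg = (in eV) 1.261e+11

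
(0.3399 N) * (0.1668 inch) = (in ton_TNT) 3.442e-13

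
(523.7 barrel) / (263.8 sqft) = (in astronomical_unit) 2.271e-11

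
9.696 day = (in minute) 1.396e+04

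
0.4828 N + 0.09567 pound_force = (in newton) 0.9084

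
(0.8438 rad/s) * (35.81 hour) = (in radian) 1.088e+05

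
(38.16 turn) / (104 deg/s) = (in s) 132.1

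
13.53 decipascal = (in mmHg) 0.01015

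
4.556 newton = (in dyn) 4.556e+05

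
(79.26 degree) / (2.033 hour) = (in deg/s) 0.01083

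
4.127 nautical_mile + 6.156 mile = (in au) 1.173e-07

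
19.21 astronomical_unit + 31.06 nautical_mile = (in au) 19.21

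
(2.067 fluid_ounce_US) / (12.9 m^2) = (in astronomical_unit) 3.168e-17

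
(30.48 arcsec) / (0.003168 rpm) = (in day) 5.155e-06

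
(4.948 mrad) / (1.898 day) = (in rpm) 2.881e-07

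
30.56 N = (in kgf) 3.116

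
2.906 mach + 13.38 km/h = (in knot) 1931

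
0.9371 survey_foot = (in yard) 0.3124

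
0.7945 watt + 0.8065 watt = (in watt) 1.601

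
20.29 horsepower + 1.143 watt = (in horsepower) 20.29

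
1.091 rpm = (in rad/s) 0.1142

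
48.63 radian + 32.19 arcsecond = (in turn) 7.74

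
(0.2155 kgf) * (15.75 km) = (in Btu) 31.55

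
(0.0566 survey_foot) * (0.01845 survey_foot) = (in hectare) 9.702e-09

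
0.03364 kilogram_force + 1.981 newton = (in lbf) 0.5195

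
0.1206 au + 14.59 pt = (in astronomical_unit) 0.1206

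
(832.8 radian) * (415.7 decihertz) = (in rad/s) 3.462e+04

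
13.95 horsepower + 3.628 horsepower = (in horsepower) 17.58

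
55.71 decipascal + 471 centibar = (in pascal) 4.71e+05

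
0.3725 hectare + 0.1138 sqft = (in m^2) 3725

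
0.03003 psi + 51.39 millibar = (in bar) 0.05346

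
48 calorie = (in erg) 2.008e+09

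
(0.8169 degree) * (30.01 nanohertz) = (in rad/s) 4.279e-10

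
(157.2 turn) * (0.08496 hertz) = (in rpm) 801.3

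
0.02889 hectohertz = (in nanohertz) 2.889e+09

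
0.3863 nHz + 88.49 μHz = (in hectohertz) 8.849e-07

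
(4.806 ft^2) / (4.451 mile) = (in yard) 6.817e-05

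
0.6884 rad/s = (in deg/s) 39.44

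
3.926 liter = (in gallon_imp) 0.8636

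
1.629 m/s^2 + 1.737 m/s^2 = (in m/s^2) 3.366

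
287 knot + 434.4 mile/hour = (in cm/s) 3.418e+04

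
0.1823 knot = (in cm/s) 9.378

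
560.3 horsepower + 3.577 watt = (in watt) 4.178e+05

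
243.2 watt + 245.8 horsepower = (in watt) 1.835e+05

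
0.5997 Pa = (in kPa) 0.0005997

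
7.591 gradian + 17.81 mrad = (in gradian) 8.725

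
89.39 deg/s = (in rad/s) 1.56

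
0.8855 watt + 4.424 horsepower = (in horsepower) 4.425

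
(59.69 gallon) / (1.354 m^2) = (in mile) 0.0001037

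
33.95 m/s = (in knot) 65.99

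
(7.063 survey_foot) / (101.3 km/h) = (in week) 1.265e-07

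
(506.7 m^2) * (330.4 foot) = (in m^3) 5.103e+04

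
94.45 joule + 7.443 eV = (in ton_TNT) 2.257e-08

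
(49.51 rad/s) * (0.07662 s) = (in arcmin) 1.304e+04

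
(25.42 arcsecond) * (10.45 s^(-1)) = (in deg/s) 0.07379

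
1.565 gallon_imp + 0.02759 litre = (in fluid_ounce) 241.5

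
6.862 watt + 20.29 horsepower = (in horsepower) 20.3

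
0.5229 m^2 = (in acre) 0.0001292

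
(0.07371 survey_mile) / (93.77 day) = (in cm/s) 0.001464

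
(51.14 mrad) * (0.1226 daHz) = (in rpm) 0.5987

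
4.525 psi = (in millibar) 312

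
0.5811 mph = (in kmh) 0.9352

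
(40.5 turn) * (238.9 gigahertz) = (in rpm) 5.805e+14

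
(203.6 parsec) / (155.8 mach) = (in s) 1.184e+14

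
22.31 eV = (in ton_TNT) 8.543e-28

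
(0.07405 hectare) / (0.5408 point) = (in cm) 3.881e+08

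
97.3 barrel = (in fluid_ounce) 5.231e+05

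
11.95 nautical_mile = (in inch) 8.713e+05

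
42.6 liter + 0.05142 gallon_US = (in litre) 42.79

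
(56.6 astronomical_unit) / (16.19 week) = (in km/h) 3.113e+06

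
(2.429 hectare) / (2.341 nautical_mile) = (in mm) 5603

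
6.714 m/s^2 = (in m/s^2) 6.714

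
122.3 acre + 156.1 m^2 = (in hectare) 49.51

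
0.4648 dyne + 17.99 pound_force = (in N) 80.02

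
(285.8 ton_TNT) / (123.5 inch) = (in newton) 3.812e+11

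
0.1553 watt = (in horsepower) 0.0002083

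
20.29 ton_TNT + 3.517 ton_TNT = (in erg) 9.961e+17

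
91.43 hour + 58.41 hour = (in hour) 149.8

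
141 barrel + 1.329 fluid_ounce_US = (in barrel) 141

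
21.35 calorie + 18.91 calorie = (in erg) 1.684e+09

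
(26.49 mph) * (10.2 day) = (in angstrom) 1.044e+17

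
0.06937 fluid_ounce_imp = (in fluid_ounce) 0.06665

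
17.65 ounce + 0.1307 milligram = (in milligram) 5.004e+05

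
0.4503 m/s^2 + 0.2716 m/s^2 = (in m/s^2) 0.7219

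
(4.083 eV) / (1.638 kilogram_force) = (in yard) 4.454e-20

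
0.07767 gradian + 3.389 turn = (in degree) 1220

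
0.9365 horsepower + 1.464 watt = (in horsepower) 0.9385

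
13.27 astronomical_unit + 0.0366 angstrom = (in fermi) 1.985e+27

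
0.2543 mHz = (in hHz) 2.543e-06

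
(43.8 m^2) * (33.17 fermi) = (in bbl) 9.138e-12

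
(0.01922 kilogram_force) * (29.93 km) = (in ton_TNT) 1.348e-06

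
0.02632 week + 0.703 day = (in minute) 1278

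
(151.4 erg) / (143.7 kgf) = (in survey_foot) 3.525e-08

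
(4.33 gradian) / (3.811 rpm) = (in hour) 4.734e-05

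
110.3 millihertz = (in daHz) 0.01103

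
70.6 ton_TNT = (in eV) 1.844e+30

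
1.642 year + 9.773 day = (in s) 5.263e+07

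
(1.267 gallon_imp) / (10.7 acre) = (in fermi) 1.33e+08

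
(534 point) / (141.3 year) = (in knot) 8.218e-11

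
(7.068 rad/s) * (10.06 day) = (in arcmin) 2.112e+10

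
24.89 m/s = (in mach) 0.0731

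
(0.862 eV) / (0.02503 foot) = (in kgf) 1.846e-18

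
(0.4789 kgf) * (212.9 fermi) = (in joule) 9.999e-13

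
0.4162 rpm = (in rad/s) 0.04358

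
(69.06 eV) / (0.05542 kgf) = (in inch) 8.015e-16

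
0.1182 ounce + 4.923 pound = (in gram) 2236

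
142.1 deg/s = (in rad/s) 2.48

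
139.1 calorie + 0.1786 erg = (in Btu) 0.5516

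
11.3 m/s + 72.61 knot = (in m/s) 48.65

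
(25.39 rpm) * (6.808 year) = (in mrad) 5.708e+11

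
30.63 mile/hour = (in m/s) 13.69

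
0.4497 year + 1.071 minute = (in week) 23.45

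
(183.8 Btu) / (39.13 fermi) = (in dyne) 4.956e+23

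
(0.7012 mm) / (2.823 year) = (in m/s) 7.876e-12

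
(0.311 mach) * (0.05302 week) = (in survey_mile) 2110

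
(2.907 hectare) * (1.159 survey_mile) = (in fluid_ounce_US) 1.833e+12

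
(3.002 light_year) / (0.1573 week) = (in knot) 5.803e+11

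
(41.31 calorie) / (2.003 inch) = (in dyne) 3.397e+08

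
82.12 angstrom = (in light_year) 8.68e-25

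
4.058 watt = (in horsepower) 0.005442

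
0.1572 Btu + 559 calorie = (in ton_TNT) 5.986e-07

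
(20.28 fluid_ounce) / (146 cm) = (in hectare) 4.108e-08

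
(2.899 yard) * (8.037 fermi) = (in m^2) 2.13e-14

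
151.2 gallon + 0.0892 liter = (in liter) 572.4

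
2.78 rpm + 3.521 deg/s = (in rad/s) 0.3526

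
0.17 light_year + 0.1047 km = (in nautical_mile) 8.684e+11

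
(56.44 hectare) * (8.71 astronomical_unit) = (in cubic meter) 7.354e+17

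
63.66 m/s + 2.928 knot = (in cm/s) 6517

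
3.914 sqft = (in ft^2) 3.914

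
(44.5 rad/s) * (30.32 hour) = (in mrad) 4.857e+09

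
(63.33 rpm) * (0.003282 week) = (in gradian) 8.38e+05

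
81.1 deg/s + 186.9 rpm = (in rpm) 200.4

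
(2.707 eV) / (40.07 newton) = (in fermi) 1.082e-05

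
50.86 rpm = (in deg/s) 305.2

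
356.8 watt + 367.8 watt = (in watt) 724.6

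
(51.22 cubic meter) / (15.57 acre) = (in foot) 0.002667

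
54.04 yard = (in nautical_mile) 0.02668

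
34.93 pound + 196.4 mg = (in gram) 1.584e+04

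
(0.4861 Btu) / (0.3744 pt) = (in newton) 3.883e+06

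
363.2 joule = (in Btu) 0.3442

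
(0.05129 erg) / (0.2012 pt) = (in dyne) 7.226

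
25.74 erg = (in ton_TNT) 6.152e-16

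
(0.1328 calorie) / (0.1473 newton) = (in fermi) 3.772e+15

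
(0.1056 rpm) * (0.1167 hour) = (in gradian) 295.8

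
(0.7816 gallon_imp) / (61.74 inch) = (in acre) 5.599e-07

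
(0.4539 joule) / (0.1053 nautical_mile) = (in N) 0.002328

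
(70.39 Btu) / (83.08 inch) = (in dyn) 3.519e+09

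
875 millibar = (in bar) 0.875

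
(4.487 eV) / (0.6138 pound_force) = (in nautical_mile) 1.422e-22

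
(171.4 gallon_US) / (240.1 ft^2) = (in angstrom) 2.909e+08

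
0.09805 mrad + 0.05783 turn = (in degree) 20.82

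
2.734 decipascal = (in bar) 2.734e-06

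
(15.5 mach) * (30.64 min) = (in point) 2.75e+10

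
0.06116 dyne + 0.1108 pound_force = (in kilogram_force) 0.05026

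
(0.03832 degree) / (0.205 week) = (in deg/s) 3.091e-07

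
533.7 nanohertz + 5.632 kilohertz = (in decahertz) 563.2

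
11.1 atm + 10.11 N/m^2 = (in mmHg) 8436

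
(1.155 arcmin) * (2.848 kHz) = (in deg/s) 54.82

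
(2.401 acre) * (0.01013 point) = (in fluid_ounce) 1174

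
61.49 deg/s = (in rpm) 10.25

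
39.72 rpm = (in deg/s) 238.3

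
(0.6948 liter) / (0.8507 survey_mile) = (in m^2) 5.075e-07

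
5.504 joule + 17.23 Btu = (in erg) 1.818e+11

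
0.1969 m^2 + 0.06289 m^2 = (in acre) 6.42e-05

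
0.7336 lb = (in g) 332.8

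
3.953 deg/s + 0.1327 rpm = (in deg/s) 4.749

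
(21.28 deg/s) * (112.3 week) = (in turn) 4.015e+06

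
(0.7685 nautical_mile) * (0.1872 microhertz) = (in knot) 0.0005179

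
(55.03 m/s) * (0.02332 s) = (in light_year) 1.356e-16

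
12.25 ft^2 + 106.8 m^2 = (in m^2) 107.9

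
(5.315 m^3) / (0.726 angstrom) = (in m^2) 7.321e+10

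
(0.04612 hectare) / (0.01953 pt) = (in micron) 6.694e+13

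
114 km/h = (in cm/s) 3167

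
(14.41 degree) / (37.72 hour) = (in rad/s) 1.852e-06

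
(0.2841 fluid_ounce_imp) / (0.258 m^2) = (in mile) 1.944e-08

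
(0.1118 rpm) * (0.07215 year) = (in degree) 1.526e+06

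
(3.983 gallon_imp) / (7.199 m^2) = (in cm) 0.2515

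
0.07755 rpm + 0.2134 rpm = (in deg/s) 1.746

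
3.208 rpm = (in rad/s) 0.3359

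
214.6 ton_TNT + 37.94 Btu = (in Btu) 8.51e+08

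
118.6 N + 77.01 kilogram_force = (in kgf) 89.1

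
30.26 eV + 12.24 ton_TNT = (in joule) 5.121e+10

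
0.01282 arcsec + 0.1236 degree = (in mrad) 2.157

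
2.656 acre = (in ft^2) 1.157e+05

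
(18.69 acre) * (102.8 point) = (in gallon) 7.246e+05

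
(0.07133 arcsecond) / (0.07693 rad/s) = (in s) 4.495e-06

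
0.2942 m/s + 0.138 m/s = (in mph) 0.9668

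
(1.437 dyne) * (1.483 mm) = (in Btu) 2.02e-11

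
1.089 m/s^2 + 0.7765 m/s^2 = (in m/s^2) 1.865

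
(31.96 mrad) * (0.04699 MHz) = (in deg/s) 8.605e+04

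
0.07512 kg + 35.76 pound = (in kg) 16.3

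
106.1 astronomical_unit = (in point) 4.499e+16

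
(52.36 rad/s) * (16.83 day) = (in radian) 7.614e+07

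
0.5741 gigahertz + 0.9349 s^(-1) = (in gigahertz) 0.5741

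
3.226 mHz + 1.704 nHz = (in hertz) 0.003226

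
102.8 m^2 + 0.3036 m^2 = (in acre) 0.02548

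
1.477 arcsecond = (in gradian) 0.0004559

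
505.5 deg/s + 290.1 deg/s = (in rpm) 132.6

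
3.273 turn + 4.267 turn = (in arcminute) 1.629e+05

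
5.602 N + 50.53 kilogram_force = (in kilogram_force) 51.1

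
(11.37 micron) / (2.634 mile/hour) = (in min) 1.609e-07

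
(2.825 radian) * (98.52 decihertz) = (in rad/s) 27.83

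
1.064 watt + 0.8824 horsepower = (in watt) 659.1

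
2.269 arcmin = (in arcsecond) 136.1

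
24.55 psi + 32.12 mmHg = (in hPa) 1735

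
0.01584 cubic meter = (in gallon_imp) 3.484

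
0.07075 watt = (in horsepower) 9.488e-05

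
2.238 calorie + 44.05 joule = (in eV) 3.334e+20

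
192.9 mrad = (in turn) 0.0307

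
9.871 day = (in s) 8.529e+05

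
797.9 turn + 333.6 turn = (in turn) 1132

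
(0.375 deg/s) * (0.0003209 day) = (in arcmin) 623.8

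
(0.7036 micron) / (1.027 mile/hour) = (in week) 2.534e-12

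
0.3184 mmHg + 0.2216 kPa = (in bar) 0.00264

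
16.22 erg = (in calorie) 3.877e-07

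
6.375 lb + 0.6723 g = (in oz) 102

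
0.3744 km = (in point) 1.061e+06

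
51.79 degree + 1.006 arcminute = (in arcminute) 3108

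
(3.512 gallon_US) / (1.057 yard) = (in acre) 3.399e-06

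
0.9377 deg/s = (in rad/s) 0.01637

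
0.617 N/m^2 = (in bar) 6.17e-06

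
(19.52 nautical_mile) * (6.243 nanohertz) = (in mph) 0.0005049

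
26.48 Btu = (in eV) 1.744e+23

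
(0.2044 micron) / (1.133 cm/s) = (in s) 1.804e-05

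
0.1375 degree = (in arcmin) 8.25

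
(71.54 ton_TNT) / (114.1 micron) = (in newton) 2.623e+15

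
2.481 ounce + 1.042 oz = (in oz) 3.523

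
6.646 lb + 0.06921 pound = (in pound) 6.715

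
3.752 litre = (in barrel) 0.0236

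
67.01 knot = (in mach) 0.1012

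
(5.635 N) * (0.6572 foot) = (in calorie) 0.2698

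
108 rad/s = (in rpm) 1031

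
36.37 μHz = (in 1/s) 3.637e-05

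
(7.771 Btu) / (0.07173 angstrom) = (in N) 1.143e+15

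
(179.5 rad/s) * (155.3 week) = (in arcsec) 3.478e+15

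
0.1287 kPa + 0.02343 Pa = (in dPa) 1287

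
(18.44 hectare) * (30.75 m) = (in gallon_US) 1.498e+09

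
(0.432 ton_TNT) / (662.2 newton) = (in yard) 2.985e+06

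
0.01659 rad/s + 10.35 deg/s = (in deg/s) 11.3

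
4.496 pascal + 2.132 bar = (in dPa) 2.132e+06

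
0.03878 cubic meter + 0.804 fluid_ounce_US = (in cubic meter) 0.0388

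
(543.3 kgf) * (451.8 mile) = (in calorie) 9.259e+08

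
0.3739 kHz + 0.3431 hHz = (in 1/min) 2.449e+04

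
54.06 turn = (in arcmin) 1.168e+06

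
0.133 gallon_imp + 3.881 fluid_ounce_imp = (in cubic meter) 0.0007149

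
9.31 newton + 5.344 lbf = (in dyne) 3.308e+06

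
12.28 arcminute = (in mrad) 3.572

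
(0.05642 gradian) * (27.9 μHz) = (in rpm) 2.361e-07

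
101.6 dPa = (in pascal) 10.16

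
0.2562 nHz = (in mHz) 2.562e-07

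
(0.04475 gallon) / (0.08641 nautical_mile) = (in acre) 2.616e-10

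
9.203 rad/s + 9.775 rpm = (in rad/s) 10.23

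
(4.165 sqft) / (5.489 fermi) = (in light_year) 0.007451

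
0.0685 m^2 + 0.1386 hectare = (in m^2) 1386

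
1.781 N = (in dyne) 1.781e+05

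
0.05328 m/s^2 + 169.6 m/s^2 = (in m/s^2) 169.7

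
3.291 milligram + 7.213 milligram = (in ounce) 0.0003705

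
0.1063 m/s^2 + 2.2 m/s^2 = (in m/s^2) 2.306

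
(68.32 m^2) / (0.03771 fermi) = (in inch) 7.133e+19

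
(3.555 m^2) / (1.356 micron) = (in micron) 2.622e+12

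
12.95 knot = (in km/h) 23.98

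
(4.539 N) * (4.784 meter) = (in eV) 1.355e+20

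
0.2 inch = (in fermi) 5.08e+12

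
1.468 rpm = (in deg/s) 8.808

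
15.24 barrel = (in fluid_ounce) 8.193e+04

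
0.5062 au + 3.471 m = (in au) 0.5062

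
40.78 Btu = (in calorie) 1.028e+04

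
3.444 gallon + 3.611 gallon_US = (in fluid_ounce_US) 903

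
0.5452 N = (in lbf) 0.1226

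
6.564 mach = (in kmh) 8046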